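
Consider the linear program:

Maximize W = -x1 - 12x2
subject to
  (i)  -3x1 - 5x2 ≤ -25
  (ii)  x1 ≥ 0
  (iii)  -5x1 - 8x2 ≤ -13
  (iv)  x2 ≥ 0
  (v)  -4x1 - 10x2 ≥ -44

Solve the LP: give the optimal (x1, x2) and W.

x1 = 25/3, x2 = 0, maximum W = -25/3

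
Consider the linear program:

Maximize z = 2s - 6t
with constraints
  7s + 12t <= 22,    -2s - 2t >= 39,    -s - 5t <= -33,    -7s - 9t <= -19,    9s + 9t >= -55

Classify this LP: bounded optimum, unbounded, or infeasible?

Constraints -2s - 2t ≥ 39 and 9s + 9t ≥ -55 have parallel boundaries but demand opposite sides — no point can satisfy both, so the region is empty.

infeasible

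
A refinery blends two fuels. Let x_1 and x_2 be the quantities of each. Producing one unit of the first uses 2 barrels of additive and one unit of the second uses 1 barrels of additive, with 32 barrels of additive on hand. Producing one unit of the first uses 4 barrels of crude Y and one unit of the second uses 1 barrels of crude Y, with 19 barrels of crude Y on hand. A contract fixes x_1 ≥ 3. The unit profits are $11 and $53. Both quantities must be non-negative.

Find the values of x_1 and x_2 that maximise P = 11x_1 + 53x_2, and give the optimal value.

Extreme points and P = 11x_1 + 53x_2:
  (19/4, 0) → P = 209/4
  (3, 0) → P = 33
  (3, 7) → P = 404

The optimum lies where 4x_1 + x_2 = 19 and x_1 = 3.
Solving simultaneously gives x_1 = 3, x_2 = 7.

x_1 = 3, x_2 = 7, maximum P = 404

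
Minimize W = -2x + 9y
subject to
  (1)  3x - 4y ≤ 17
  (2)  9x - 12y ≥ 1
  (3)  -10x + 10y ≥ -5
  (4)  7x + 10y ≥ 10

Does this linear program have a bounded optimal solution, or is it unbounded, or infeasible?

bounded optimum

Feasible corners and W = -2x + 9y:
  (5/3, 7/6) → W = 43/6
  (65/87, 83/174) → W = 487/174
  (15/17, 13/34) → W = 57/34
The feasible region has finitely many vertices and no improving ray; the minimum is 57/34 at (15/17, 13/34).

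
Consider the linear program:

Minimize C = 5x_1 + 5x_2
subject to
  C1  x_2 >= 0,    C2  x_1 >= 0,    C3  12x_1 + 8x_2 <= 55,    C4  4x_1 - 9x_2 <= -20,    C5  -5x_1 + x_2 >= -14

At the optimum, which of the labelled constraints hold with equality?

Corner points and C = 5x_1 + 5x_2:
  (0, 55/8) → C = 275/8
  (0, 20/9) → C = 100/9
  (67/28, 23/7) → C = 795/28

The minimum is at (0, 20/9). Substituting into each constraint, equality holds for C2 and C4; the remaining constraints have slack.

C2 and C4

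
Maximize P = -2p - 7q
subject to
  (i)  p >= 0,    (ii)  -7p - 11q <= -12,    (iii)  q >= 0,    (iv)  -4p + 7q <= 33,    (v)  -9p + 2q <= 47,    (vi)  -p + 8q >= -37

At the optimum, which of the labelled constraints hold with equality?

(ii) and (iii)

Vertices and P = -2p - 7q:
  (0, 12/11) → P = -84/11
  (0, 33/7) → P = -33
  (12/7, 0) → P = -24/7
  (37, 0) → P = -74
The feasible region is unbounded (it extends along (7, 4), (8, 1)), but P strictly decreases along every unbounded feasible direction, so there is no improving ray and the maximum is attained at a vertex.

The maximum is at (12/7, 0). Substituting into each constraint, equality holds for (ii) and (iii); the remaining constraints have slack.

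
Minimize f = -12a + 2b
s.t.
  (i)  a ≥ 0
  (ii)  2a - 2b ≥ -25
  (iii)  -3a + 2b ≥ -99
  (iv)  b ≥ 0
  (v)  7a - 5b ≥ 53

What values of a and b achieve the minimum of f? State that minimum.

a = 124, b = 273/2, minimum f = -1215

Extreme points and f = -12a + 2b:
  (124, 273/2) → f = -1215
  (231/4, 281/4) → f = -1105/2
  (33, 0) → f = -396
  (53/7, 0) → f = -636/7

The binding constraints are 2a - 2b = -25 and -3a + 2b = -99.
Solving simultaneously gives a = 124, b = 273/2.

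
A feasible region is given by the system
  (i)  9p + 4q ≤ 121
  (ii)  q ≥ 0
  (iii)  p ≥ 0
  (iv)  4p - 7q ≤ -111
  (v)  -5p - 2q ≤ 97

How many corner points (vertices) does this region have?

The feasible vertices (each the meet of two boundaries and inside every other half-plane) are:
  (0, 121/4)
  (403/79, 1483/79)
  (0, 111/7)

3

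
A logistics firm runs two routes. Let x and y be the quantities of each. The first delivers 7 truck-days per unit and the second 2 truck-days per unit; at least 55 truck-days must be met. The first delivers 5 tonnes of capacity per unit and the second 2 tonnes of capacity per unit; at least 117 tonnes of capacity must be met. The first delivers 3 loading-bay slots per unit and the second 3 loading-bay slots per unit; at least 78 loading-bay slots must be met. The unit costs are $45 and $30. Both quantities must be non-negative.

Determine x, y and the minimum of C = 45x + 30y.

Feasible corners and C = 45x + 30y:
  (0, 117/2) → C = 1755
  (26, 0) → C = 1170
  (65/3, 13/3) → C = 1105
The feasible region is unbounded (it extends along (0, 1), (1, 0)), but C strictly increases along every unbounded feasible direction, so there is no improving ray and the minimum is attained at a vertex.

x = 65/3, y = 13/3, minimum C = 1105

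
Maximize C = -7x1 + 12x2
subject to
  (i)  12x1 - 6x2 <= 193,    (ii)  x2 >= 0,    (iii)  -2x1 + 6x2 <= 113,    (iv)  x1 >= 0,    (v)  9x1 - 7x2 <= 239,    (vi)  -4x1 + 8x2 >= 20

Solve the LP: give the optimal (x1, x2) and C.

Corner points and C = -7x1 + 12x2:
  (153/5, 871/30) → C = 671/5
  (208/9, 253/18) → C = 62/9
  (0, 113/6) → C = 226
  (0, 5/2) → C = 30

At the optimal vertex, -2x1 + 6x2 = 113 and x1 = 0.
Solving simultaneously gives x1 = 0, x2 = 113/6.

x1 = 0, x2 = 113/6, maximum C = 226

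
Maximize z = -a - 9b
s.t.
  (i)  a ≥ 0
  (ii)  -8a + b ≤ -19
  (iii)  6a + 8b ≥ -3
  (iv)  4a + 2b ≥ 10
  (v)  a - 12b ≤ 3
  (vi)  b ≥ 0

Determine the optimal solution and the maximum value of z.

a = 5/2, b = 0, maximum z = -5/2

Corner points and z = -a - 9b:
  (12/5, 1/5) → z = -21/5
  (5/2, 0) → z = -5/2
  (3, 0) → z = -3
The feasible region is unbounded (it extends along (12, 1), (1, 8)), but z strictly decreases along every unbounded feasible direction, so there is no improving ray and the maximum is attained at a vertex.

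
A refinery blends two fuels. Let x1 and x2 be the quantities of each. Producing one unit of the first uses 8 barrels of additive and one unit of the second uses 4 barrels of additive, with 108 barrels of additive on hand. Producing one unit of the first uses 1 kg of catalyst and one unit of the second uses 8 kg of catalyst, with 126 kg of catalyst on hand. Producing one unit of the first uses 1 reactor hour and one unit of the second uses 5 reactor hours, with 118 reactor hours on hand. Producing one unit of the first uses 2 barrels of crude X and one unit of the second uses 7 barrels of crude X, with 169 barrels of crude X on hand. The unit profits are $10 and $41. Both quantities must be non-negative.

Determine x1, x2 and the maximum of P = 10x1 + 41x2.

x1 = 6, x2 = 15, maximum P = 675

Corner points and P = 10x1 + 41x2:
  (0, 0) → P = 0
  (0, 63/4) → P = 2583/4
  (27/2, 0) → P = 135
  (6, 15) → P = 675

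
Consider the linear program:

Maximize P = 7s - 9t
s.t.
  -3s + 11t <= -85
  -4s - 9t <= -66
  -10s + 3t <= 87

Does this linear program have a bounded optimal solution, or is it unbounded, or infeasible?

unbounded

From the feasible point (21, -2), moving in the direction (11, 3) keeps every constraint satisfied while P increases without bound.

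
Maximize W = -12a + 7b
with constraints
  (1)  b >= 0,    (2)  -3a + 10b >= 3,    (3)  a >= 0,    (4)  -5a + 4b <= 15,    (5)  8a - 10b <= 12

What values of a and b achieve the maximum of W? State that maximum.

Feasible corners and W = -12a + 7b:
  (0, 3/10) → W = 21/10
  (3, 6/5) → W = -138/5
  (0, 15/4) → W = 105/4
The feasible region is unbounded (it extends along (5, 4), (4, 5)), but W strictly decreases along every unbounded feasible direction, so there is no improving ray and the maximum is attained at a vertex.

The binding constraints are a = 0 and -5a + 4b = 15.
Solving simultaneously gives a = 0, b = 15/4.

a = 0, b = 15/4, maximum W = 105/4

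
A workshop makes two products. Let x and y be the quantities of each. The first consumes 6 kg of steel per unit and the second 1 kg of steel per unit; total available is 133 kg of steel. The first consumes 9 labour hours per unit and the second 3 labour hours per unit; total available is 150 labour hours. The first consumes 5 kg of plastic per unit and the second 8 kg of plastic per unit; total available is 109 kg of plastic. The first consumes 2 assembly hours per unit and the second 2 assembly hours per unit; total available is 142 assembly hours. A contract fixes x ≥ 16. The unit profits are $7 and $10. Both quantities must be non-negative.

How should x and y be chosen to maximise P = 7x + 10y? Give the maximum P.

Extreme points and P = 7x + 10y:
  (50/3, 0) → P = 350/3
  (16, 0) → P = 112
  (16, 2) → P = 132

The optimum lies where 9x + 3y = 150 and x = 16.
Solving simultaneously gives x = 16, y = 2.

x = 16, y = 2, maximum P = 132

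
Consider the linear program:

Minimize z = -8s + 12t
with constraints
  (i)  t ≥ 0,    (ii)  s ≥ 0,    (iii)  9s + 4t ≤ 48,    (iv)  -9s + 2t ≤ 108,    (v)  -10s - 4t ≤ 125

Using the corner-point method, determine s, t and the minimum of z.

s = 16/3, t = 0, minimum z = -128/3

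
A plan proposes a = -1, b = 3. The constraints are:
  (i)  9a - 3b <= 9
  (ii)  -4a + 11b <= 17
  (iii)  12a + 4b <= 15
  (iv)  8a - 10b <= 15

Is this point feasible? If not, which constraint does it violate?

not feasible — violates (ii)

Constraint (ii): -4a + 11b = 37, which is not ≤ 17. All other constraints are satisfied.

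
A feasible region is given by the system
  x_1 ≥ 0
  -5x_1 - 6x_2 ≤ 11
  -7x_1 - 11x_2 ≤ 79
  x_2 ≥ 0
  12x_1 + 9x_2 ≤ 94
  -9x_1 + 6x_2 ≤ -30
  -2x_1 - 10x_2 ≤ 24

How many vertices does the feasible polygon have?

3

Of the 21 pairwise boundary intersections, those satisfying every inequality are:
  (47/6, 0)
  (10/3, 0)
  (278/51, 54/17)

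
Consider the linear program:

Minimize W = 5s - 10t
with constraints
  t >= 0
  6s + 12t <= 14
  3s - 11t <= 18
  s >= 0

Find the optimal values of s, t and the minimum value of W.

Vertices and W = 5s - 10t:
  (7/3, 0) → W = 35/3
  (0, 0) → W = 0
  (0, 7/6) → W = -35/3

s = 0, t = 7/6, minimum W = -35/3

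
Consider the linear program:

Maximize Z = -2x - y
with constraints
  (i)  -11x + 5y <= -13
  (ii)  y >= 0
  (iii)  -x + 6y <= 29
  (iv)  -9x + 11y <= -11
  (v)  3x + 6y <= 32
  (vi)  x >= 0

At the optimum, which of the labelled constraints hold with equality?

Corner points and Z = -2x - y:
  (11/9, 0) → Z = -22/9
  (32/3, 0) → Z = -64/3
  (418/87, 85/29) → Z = -1091/87

The maximum is at (11/9, 0). Substituting into each constraint, equality holds for (ii) and (iv); the remaining constraints have slack.

(ii) and (iv)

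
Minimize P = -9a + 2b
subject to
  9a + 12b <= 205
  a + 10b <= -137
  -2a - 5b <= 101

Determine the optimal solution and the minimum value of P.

Corner points and P = -9a + 2b:
  (1847/39, -719/39) → P = -18061/39
  (2237/21, -1319/21) → P = -3253/3
  (-65/3, -173/15) → P = 2579/15

At the optimal vertex, 9a + 12b = 205 and -2a - 5b = 101.
Solving simultaneously gives a = 2237/21, b = -1319/21.

a = 2237/21, b = -1319/21, minimum P = -3253/3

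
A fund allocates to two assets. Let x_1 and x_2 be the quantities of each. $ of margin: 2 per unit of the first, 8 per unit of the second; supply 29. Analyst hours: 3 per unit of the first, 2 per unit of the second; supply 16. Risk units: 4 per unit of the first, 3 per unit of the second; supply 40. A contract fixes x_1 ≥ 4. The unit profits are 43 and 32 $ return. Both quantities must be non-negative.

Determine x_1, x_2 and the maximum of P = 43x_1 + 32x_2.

x_1 = 4, x_2 = 2, maximum P = 236

Feasible corners and P = 43x_1 + 32x_2:
  (16/3, 0) → P = 688/3
  (4, 0) → P = 172
  (4, 2) → P = 236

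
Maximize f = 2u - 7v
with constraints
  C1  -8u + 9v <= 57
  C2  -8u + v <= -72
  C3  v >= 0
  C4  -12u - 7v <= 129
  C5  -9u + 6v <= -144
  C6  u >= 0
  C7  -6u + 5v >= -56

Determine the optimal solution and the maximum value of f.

u = 128/3, v = 40, maximum f = -584/3

Extreme points and f = 2u - 7v:
  (546/11, 555/11) → f = -2793/11
  (789/14, 395/7) → f = -1976/7
  (128/3, 40) → f = -584/3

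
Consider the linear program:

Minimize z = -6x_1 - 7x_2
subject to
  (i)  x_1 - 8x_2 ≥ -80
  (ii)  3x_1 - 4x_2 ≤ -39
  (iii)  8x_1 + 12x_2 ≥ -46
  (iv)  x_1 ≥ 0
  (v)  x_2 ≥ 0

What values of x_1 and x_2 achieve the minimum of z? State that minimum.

Feasible corners and z = -6x_1 - 7x_2:
  (2/5, 201/20) → z = -291/4
  (0, 10) → z = -70
  (0, 39/4) → z = -273/4

x_1 = 2/5, x_2 = 201/20, minimum z = -291/4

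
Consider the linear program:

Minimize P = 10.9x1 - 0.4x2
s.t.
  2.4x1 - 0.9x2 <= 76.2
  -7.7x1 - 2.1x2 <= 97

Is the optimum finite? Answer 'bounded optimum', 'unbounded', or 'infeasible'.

unbounded

From the feasible point (808/133, -9106/133), moving in the direction (-2.1, 7.7) keeps every constraint satisfied while P decreases without bound.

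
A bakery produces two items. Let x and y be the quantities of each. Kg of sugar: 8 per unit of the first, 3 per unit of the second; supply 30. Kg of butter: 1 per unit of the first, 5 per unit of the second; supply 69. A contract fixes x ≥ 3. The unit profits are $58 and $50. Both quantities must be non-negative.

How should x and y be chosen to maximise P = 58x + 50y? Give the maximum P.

Corner points and P = 58x + 50y:
  (15/4, 0) → P = 435/2
  (3, 0) → P = 174
  (3, 2) → P = 274

The binding constraints are 8x + 3y = 30 and x = 3.
Solving simultaneously gives x = 3, y = 2.

x = 3, y = 2, maximum P = 274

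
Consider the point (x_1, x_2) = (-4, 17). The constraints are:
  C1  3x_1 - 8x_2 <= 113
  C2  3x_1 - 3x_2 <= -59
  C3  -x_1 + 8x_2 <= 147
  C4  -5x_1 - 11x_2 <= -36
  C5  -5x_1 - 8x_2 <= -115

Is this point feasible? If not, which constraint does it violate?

feasible

C1: -148 ≤ 113 ✓
C2: -63 ≤ -59 ✓
C3: 140 ≤ 147 ✓
C4: -167 ≤ -36 ✓
C5: -116 ≤ -115 ✓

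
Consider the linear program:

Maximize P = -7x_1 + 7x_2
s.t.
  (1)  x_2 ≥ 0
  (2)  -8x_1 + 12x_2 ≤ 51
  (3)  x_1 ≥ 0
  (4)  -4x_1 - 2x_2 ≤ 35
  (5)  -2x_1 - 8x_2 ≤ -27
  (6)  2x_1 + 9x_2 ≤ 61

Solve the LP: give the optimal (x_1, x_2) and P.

Corner points and P = -7x_1 + 7x_2:
  (27/2, 0) → P = -189/2
  (61/2, 0) → P = -427/2
  (0, 17/4) → P = 119/4
  (91/32, 295/48) → P = 2219/96
  (0, 27/8) → P = 189/8

The binding constraints are -8x_1 + 12x_2 = 51 and x_1 = 0.
Solving simultaneously gives x_1 = 0, x_2 = 17/4.

x_1 = 0, x_2 = 17/4, maximum P = 119/4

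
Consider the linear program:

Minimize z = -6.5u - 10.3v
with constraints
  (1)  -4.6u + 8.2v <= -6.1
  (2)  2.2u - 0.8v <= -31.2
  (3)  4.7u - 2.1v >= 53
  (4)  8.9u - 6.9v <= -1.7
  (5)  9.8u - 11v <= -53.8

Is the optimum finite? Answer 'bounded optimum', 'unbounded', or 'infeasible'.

The boundaries -4.6u + 8.2v = -6.1 and 2.2u - 0.8v = -31.2 meet at (-6518/359, -7847/718), but that point violates 4.7u - 2.1v ≥ 53. Every candidate vertex is excluded by some other constraint, so the feasible region is empty.

infeasible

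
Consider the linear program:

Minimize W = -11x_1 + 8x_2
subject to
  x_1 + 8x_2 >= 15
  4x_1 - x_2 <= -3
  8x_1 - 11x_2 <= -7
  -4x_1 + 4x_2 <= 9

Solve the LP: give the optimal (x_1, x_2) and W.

x_1 = -3/11, x_2 = 21/11, minimum W = 201/11

Extreme points and W = -11x_1 + 8x_2:
  (-3/11, 21/11) → W = 201/11
  (-1/3, 23/12) → W = 19
  (-1/4, 2) → W = 75/4

The optimum lies where x_1 + 8x_2 = 15 and 4x_1 - x_2 = -3.
Solving simultaneously gives x_1 = -3/11, x_2 = 21/11.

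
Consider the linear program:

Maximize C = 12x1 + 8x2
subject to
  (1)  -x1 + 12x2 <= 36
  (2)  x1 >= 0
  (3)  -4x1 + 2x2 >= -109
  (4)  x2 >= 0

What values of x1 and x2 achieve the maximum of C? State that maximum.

x1 = 30, x2 = 11/2, maximum C = 404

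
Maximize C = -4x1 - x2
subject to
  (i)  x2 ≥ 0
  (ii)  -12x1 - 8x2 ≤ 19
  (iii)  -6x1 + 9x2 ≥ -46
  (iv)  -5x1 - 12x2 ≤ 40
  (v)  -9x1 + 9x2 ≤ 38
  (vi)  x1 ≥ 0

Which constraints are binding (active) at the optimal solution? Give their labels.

(i) and (vi)

Feasible corners and C = -4x1 - x2:
  (23/3, 0) → C = -92/3
  (0, 0) → C = 0
  (0, 38/9) → C = -38/9
The feasible region is unbounded (it extends along (1, 1), (3, 2)), but C strictly decreases along every unbounded feasible direction, so there is no improving ray and the maximum is attained at a vertex.

The maximum is at (0, 0). Substituting into each constraint, equality holds for (i) and (vi); the remaining constraints have slack.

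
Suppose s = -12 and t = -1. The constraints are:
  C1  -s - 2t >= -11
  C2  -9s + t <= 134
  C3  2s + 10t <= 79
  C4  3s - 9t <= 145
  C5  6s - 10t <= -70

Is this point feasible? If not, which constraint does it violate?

not feasible — violates C5

Constraint C5: 6s - 10t = -62, which is not ≤ -70. All other constraints are satisfied.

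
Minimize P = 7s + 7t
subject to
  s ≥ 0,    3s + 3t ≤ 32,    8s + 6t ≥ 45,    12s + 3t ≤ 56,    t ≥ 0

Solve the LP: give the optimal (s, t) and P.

Vertices and P = 7s + 7t:
  (0, 32/3) → P = 224/3
  (0, 15/2) → P = 105/2
  (8/3, 8) → P = 224/3
  (67/16, 23/12) → P = 2051/48

s = 67/16, t = 23/12, minimum P = 2051/48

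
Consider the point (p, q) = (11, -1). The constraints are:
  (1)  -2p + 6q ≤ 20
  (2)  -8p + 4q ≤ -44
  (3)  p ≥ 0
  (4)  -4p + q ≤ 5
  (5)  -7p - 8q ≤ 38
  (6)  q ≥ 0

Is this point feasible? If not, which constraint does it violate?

Constraint (6): q = -1, which is not ≥ 0. All other constraints are satisfied.

not feasible — violates (6)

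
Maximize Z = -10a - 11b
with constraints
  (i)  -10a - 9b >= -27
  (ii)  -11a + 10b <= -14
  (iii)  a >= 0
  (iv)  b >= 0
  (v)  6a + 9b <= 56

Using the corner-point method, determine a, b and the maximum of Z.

a = 14/11, b = 0, maximum Z = -140/11

Extreme points and Z = -10a - 11b:
  (396/199, 157/199) → Z = -5687/199
  (27/10, 0) → Z = -27
  (14/11, 0) → Z = -140/11

The binding constraints are -11a + 10b = -14 and b = 0.
Solving simultaneously gives a = 14/11, b = 0.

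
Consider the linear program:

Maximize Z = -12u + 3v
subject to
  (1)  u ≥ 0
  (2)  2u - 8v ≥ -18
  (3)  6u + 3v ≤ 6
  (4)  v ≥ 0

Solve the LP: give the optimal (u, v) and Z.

Extreme points and Z = -12u + 3v:
  (0, 2) → Z = 6
  (0, 0) → Z = 0
  (1, 0) → Z = -12

u = 0, v = 2, maximum Z = 6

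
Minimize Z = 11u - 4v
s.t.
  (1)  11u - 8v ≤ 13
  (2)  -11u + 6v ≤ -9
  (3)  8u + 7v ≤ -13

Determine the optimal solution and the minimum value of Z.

u = -3/11, v = -2, minimum Z = 5

Extreme points and Z = 11u - 4v:
  (-3/11, -2) → Z = 5
  (-13/141, -247/141) → Z = 845/141
  (-3/25, -43/25) → Z = 139/25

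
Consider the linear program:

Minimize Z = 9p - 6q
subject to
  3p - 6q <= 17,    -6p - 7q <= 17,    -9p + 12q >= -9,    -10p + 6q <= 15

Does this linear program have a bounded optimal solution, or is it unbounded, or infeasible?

unbounded

From the feasible point (-47/45, -23/15), moving in the direction (6, 10) keeps every constraint satisfied while Z decreases without bound.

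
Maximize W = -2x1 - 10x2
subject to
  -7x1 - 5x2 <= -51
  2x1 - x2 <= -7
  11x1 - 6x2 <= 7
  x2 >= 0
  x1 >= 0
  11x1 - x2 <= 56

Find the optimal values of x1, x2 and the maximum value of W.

x1 = 16/17, x2 = 151/17, maximum W = -1542/17

The feasible region is unbounded (it extends along (0, 1), (1, 11)), but W strictly decreases along every unbounded feasible direction, so there is no improving ray and the maximum is attained at a vertex.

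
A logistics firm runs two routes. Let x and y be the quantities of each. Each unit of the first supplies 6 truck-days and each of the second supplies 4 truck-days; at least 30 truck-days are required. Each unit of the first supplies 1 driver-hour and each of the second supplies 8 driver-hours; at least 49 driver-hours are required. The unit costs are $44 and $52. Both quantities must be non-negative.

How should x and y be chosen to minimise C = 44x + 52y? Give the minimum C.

The feasible region is unbounded (it extends along (0, 1), (1, 0)), but C strictly increases along every unbounded feasible direction, so there is no improving ray and the minimum is attained at a vertex.

The optimum lies where 6x + 4y = 30 and x + 8y = 49.
Solving simultaneously gives x = 1, y = 6.

x = 1, y = 6, minimum C = 356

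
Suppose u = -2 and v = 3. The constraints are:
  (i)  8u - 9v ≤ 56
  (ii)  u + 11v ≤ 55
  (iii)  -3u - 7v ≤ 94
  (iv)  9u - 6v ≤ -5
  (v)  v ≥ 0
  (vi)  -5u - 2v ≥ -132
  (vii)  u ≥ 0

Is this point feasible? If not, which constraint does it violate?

not feasible — violates (vii)

Constraint (vii): u = -2, which is not ≥ 0. All other constraints are satisfied.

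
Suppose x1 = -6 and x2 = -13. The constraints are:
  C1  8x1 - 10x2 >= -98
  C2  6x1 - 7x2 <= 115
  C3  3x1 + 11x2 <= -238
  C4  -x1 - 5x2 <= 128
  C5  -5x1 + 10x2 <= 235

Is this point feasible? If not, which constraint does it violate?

Constraint C3: 3x1 + 11x2 = -161, which is not ≤ -238. All other constraints are satisfied.

not feasible — violates C3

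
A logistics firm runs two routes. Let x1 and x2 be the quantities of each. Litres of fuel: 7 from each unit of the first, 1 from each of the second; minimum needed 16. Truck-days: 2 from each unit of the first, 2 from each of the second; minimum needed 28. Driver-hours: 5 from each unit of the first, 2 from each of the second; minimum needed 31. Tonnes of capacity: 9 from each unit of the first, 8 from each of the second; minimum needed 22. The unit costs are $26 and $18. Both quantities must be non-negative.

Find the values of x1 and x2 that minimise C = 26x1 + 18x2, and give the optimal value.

Feasible corners and C = 26x1 + 18x2:
  (0, 16) → C = 288
  (14, 0) → C = 364
  (1/9, 137/9) → C = 2492/9
  (1, 13) → C = 260
The feasible region is unbounded (it extends along (0, 1), (1, 0)), but C strictly increases along every unbounded feasible direction, so there is no improving ray and the minimum is attained at a vertex.

x1 = 1, x2 = 13, minimum C = 260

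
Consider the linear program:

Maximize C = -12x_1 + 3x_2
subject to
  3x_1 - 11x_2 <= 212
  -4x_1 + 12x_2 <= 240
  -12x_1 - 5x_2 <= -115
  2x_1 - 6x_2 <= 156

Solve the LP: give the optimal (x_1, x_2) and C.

The feasible region is unbounded (it extends along (3, 1)), but C strictly decreases along every unbounded feasible direction, so there is no improving ray and the maximum is attained at a vertex.

The binding constraints are -4x_1 + 12x_2 = 240 and -12x_1 - 5x_2 = -115.
Solving simultaneously gives x_1 = 45/41, x_2 = 835/41.

x_1 = 45/41, x_2 = 835/41, maximum C = 1965/41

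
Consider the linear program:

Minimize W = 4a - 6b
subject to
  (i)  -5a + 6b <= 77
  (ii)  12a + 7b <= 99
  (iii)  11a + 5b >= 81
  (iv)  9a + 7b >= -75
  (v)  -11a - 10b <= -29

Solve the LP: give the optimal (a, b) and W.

a = 72/17, b = 117/17, minimum W = -414/17

Extreme points and W = 4a - 6b:
  (72/17, 117/17) → W = -414/17
  (787/43, -741/43) → W = 7594/43
  (133/11, -52/5) → W = 6092/55

The optimum lies where 12a + 7b = 99 and 11a + 5b = 81.
Solving simultaneously gives a = 72/17, b = 117/17.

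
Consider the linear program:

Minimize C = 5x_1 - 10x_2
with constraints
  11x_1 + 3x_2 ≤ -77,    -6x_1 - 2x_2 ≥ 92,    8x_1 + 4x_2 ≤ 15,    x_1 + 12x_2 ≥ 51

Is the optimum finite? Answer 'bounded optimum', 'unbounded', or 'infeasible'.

unbounded

From the feasible point (-199/4, 413/4), moving in the direction (-12, 1) keeps every constraint satisfied while C decreases without bound.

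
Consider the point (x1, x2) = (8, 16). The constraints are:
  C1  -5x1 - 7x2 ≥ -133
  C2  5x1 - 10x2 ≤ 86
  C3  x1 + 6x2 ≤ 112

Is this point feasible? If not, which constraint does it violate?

not feasible — violates C1

Constraint C1: -5x1 - 7x2 = -152, which is not ≥ -133. All other constraints are satisfied.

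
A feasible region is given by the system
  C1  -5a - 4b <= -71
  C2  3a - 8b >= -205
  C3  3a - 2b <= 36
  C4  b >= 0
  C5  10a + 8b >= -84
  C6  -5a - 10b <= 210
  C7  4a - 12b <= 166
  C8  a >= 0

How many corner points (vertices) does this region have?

The feasible vertices (each the meet of two boundaries and inside every other half-plane) are:
  (13, 3/2)
  (0, 71/4)
  (349/9, 241/6)
  (0, 205/8)

4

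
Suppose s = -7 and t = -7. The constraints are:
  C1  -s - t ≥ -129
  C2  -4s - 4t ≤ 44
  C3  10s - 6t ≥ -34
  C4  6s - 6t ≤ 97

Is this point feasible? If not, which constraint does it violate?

Constraint C2: -4s - 4t = 56, which is not ≤ 44. All other constraints are satisfied.

not feasible — violates C2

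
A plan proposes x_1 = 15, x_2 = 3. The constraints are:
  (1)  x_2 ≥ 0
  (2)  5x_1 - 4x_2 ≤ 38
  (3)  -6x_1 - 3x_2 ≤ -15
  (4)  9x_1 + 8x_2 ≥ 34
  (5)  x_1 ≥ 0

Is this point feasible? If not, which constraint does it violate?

Constraint (2): 5x_1 - 4x_2 = 63, which is not ≤ 38. All other constraints are satisfied.

not feasible — violates (2)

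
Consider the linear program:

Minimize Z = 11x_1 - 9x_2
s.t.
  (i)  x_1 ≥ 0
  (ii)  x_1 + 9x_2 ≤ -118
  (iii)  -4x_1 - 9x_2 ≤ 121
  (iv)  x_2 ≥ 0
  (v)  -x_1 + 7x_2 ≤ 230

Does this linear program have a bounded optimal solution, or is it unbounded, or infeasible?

infeasible

The boundaries x_1 = 0 and x_1 + 9x_2 = -118 meet at (0, -118/9), but that point violates x_2 ≥ 0. Every candidate vertex is excluded by some other constraint, so the feasible region is empty.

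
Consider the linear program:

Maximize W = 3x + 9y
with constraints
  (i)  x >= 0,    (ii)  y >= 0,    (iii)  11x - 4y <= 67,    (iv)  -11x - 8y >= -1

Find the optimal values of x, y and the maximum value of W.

x = 0, y = 1/8, maximum W = 9/8

Corner points and W = 3x + 9y:
  (0, 0) → W = 0
  (0, 1/8) → W = 9/8
  (1/11, 0) → W = 3/11

At the optimal vertex, x = 0 and -11x - 8y = -1.
Solving simultaneously gives x = 0, y = 1/8.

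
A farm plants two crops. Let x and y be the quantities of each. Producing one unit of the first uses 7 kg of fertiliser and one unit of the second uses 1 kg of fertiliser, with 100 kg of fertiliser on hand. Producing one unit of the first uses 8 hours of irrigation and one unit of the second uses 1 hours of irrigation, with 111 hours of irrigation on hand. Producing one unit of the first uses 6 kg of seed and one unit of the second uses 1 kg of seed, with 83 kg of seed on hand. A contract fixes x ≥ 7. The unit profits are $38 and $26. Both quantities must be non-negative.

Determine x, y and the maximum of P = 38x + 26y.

Corner points and P = 38x + 26y:
  (83/6, 0) → P = 1577/3
  (7, 0) → P = 266
  (7, 41) → P = 1332

x = 7, y = 41, maximum P = 1332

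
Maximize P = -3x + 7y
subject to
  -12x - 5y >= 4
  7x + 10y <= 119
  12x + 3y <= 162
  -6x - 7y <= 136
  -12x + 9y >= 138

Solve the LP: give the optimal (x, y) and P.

Extreme points and P = -3x + 7y:
  (-127/17, 1456/85) → P = 12097/85
  (-121/28, 67/7) → P = 2239/28
  (-2193/11, 1666/11) → P = 18241/11
  (-365/23, -134/23) → P = 157/23

x = -2193/11, y = 1666/11, maximum P = 18241/11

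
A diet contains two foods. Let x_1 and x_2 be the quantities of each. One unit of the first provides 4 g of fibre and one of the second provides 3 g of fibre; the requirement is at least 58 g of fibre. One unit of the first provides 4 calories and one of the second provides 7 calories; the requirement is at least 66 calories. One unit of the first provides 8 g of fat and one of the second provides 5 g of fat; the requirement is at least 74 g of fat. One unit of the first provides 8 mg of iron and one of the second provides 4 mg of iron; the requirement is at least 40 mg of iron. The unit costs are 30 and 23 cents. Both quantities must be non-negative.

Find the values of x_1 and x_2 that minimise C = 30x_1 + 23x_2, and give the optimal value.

The feasible region is unbounded (it extends along (0, 1), (1, 0)), but C strictly increases along every unbounded feasible direction, so there is no improving ray and the minimum is attained at a vertex.

x_1 = 13, x_2 = 2, minimum C = 436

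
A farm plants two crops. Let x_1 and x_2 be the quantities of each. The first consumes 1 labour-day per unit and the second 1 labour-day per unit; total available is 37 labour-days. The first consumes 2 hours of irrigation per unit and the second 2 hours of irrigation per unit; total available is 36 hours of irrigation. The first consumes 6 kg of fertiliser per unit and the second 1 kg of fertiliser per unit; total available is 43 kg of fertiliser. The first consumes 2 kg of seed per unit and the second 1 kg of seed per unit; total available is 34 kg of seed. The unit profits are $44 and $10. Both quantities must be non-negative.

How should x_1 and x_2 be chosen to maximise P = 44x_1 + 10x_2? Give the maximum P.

Vertices and P = 44x_1 + 10x_2:
  (0, 0) → P = 0
  (0, 18) → P = 180
  (43/6, 0) → P = 946/3
  (5, 13) → P = 350

x_1 = 5, x_2 = 13, maximum P = 350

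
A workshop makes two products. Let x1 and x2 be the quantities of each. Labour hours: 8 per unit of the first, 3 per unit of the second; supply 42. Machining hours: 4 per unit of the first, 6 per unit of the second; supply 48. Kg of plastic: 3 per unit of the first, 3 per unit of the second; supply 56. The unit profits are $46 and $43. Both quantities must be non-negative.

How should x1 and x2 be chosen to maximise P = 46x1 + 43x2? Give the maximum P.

x1 = 3, x2 = 6, maximum P = 396

Extreme points and P = 46x1 + 43x2:
  (0, 0) → P = 0
  (0, 8) → P = 344
  (21/4, 0) → P = 483/2
  (3, 6) → P = 396

The binding constraints are 8x1 + 3x2 = 42 and 4x1 + 6x2 = 48.
Solving simultaneously gives x1 = 3, x2 = 6.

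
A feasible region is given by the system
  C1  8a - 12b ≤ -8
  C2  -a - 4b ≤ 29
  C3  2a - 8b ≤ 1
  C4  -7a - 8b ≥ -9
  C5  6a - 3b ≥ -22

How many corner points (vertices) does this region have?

Intersecting each pair of boundary lines and keeping only the points that satisfy every inequality leaves:
  (-19/10, -3/5)
  (11/37, 32/37)
  (-179/42, -25/21)
  (-149/69, 208/69)

4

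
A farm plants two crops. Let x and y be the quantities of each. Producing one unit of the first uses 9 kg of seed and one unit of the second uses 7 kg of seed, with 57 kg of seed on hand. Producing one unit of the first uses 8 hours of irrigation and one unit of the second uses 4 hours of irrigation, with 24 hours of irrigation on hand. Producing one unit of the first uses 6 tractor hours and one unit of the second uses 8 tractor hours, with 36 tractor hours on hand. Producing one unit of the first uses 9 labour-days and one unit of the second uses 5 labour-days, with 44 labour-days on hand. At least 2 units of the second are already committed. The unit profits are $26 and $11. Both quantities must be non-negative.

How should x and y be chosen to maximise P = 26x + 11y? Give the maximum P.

x = 2, y = 2, maximum P = 74

Feasible corners and P = 26x + 11y:
  (0, 9/2) → P = 99/2
  (0, 2) → P = 22
  (6/5, 18/5) → P = 354/5
  (2, 2) → P = 74

The binding constraints are 8x + 4y = 24 and y = 2.
Solving simultaneously gives x = 2, y = 2.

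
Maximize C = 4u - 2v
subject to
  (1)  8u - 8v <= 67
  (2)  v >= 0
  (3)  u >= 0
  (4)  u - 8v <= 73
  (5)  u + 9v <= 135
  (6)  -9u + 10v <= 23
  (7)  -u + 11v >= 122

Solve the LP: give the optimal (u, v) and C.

Corner points and C = 4u - 2v:
  (1143/91, 1238/91) → C = 2096/91
  (387/20, 257/20) → C = 517/10
  (967/89, 1075/89) → C = 1718/89

u = 387/20, v = 257/20, maximum C = 517/10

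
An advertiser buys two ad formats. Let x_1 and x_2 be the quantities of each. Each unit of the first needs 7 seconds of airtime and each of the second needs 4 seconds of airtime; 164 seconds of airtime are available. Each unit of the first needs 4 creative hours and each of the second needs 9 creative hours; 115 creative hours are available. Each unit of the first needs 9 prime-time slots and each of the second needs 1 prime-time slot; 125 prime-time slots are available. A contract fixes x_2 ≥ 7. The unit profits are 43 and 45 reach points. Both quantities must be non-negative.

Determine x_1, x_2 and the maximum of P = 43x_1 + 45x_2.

Extreme points and P = 43x_1 + 45x_2:
  (0, 115/9) → P = 575
  (0, 7) → P = 315
  (13, 7) → P = 874

The binding constraints are 4x_1 + 9x_2 = 115 and x_2 = 7.
Solving simultaneously gives x_1 = 13, x_2 = 7.

x_1 = 13, x_2 = 7, maximum P = 874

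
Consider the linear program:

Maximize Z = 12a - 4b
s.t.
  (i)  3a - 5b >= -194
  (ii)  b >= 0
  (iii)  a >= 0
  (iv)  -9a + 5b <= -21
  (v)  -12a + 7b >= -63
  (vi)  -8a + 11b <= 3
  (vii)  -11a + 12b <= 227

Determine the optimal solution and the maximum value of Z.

Vertices and Z = 12a - 4b:
  (7/3, 0) → Z = 28
  (21/4, 0) → Z = 63
  (246/59, 195/59) → Z = 2172/59
  (357/38, 135/19) → Z = 1602/19

At the optimal vertex, -12a + 7b = -63 and -8a + 11b = 3.
Solving simultaneously gives a = 357/38, b = 135/19.

a = 357/38, b = 135/19, maximum Z = 1602/19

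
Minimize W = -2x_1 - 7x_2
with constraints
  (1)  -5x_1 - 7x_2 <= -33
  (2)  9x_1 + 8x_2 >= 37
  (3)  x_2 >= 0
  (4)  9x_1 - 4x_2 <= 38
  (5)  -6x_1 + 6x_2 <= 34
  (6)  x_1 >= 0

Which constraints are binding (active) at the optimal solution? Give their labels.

(4) and (5)

Vertices and W = -2x_1 - 7x_2:
  (398/83, 107/83) → W = -1545/83
  (0, 33/7) → W = -33
  (182/15, 89/5) → W = -2233/15
  (0, 17/3) → W = -119/3

The minimum is at (182/15, 89/5). Substituting into each constraint, equality holds for (4) and (5); the remaining constraints have slack.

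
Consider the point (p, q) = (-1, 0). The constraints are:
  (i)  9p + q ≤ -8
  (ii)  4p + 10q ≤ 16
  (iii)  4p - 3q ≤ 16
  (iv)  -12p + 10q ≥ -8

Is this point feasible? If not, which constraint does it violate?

feasible

(i): -9 ≤ -8 ✓
(ii): -4 ≤ 16 ✓
(iii): -4 ≤ 16 ✓
(iv): 12 ≥ -8 ✓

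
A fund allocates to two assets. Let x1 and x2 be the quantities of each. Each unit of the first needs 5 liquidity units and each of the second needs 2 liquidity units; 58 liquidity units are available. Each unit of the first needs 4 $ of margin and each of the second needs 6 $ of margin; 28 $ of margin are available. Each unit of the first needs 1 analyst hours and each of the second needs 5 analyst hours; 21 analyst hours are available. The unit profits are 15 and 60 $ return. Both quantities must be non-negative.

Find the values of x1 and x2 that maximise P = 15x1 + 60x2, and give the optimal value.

Extreme points and P = 15x1 + 60x2:
  (0, 0) → P = 0
  (0, 21/5) → P = 252
  (7, 0) → P = 105
  (1, 4) → P = 255

x1 = 1, x2 = 4, maximum P = 255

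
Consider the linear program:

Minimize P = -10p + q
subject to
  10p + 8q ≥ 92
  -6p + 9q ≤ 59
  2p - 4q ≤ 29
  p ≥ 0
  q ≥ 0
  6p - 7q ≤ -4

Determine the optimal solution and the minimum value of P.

p = 377/12, q = 55/2, minimum P = -860/3

Vertices and P = -10p + q:
  (178/69, 571/69) → P = -403/23
  (306/59, 296/59) → P = -2764/59
  (377/12, 55/2) → P = -860/3

The optimum lies where -6p + 9q = 59 and 6p - 7q = -4.
Solving simultaneously gives p = 377/12, q = 55/2.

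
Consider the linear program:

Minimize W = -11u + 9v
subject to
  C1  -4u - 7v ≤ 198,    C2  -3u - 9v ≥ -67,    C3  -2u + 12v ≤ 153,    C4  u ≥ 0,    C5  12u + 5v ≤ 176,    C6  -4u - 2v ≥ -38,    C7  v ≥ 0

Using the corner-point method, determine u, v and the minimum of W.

u = 19/2, v = 0, minimum W = -209/2

Extreme points and W = -11u + 9v:
  (0, 67/9) → W = 67
  (104/15, 77/15) → W = -451/15
  (0, 0) → W = 0
  (19/2, 0) → W = -209/2

At the optimal vertex, -4u - 2v = -38 and v = 0.
Solving simultaneously gives u = 19/2, v = 0.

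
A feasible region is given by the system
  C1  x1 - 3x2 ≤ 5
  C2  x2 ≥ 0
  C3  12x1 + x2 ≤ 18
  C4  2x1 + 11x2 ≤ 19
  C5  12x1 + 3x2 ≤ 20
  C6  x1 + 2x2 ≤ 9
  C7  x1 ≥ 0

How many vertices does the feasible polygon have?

5

Pairwise boundary intersections that survive every other constraint:
  (3/2, 0)
  (0, 0)
  (17/12, 1)
  (163/126, 94/63)
  (0, 19/11)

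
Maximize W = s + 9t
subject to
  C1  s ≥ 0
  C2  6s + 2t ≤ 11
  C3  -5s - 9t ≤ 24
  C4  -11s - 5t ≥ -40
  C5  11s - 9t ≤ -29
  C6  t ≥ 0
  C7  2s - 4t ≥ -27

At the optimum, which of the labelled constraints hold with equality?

C1 and C2

Vertices and W = s + 9t:
  (0, 11/2) → W = 99/2
  (0, 29/9) → W = 29
  (41/76, 295/76) → W = 674/19

The maximum is at (0, 11/2). Substituting into each constraint, equality holds for C1 and C2; the remaining constraints have slack.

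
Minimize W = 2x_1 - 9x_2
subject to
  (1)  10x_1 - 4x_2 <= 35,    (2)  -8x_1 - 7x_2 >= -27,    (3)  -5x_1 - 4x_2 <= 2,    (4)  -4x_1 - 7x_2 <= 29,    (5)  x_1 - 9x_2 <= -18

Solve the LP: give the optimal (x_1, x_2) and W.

x_1 = -122/3, x_2 = 151/3, minimum W = -1603/3

The optimum lies where -8x_1 - 7x_2 = -27 and -5x_1 - 4x_2 = 2.
Solving simultaneously gives x_1 = -122/3, x_2 = 151/3.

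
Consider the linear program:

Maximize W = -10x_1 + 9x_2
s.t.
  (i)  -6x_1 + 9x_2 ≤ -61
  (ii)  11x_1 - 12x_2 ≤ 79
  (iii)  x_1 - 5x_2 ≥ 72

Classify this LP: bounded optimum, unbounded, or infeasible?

unbounded

From the feasible point (-49/3, -53/3), moving in the direction (-9, -6) keeps every constraint satisfied while W increases without bound.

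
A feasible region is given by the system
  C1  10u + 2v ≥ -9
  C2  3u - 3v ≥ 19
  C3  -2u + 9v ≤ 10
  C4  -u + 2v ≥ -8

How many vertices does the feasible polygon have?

3

Intersecting each pair of boundary lines and keeping only the points that satisfy every inequality leaves:
  (67/7, 68/21)
  (14/3, -5/3)
  (92/5, 26/5)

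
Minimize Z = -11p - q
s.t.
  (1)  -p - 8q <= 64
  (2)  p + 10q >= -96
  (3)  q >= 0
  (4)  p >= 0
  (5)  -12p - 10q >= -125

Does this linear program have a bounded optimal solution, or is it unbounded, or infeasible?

bounded optimum

Extreme points and Z = -11p - q:
  (0, 0) → Z = 0
  (125/12, 0) → Z = -1375/12
  (0, 25/2) → Z = -25/2
The feasible region has finitely many vertices and no improving ray; the minimum is -1375/12 at (125/12, 0).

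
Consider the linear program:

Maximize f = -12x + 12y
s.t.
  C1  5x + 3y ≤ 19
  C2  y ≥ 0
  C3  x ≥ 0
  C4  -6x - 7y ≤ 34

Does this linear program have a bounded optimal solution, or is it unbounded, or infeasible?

Extreme points and f = -12x + 12y:
  (19/5, 0) → f = -228/5
  (0, 19/3) → f = 76
  (0, 0) → f = 0
The feasible region has finitely many vertices and no improving ray; the maximum is 76 at (0, 19/3).

bounded optimum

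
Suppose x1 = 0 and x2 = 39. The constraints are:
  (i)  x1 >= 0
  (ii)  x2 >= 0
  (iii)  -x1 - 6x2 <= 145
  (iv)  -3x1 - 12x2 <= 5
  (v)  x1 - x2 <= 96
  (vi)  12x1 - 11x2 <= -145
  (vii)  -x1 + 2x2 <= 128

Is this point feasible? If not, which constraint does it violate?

feasible

(i): 0 ≥ 0 ✓
(ii): 39 ≥ 0 ✓
(iii): -234 ≤ 145 ✓
(iv): -468 ≤ 5 ✓
(v): -39 ≤ 96 ✓
(vi): -429 ≤ -145 ✓
(vii): 78 ≤ 128 ✓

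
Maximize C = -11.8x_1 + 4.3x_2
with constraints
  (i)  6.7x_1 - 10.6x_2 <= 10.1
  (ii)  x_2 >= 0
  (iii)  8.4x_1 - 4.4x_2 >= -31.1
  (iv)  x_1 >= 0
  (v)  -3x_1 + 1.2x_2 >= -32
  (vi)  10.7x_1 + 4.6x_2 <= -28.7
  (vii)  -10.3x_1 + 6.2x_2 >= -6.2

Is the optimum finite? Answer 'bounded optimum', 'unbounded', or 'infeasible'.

infeasible

The boundaries x_2 = 0 and 8.4x_1 - 4.4x_2 = -31.1 meet at (-311/84, 0), but that point violates x_1 ≥ 0. Every candidate vertex is excluded by some other constraint, so the feasible region is empty.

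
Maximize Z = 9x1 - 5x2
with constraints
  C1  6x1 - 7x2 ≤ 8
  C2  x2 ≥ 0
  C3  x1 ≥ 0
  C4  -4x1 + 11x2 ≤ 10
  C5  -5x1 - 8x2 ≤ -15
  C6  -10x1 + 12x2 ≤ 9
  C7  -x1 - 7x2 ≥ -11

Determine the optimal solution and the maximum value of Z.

x1 = 19/7, x2 = 58/49, maximum Z = 907/49

Vertices and Z = 9x1 - 5x2:
  (169/83, 50/83) → Z = 1271/83
  (19/7, 58/49) → Z = 907/49
  (85/87, 110/87) → Z = 215/87
  (17/13, 18/13) → Z = 63/13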